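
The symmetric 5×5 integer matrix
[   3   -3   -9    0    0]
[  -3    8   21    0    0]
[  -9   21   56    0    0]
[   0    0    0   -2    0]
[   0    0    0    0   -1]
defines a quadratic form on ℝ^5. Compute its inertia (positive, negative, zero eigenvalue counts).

Answer: (3, 2, 0)

Derivation:
step 0: pivot 3 → sign +
step 1: pivot 5 → sign +
step 2: pivot 1/5 → sign +
step 3: pivot -2 → sign −
step 4: pivot -1 → sign −
signature = (3, 2, 0)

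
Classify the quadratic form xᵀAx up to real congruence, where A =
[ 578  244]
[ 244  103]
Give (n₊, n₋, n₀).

Answer: (1, 1, 0)

Derivation:
step 0: pivot 578 → sign +
step 1: pivot -1/289 → sign −
signature = (1, 1, 0)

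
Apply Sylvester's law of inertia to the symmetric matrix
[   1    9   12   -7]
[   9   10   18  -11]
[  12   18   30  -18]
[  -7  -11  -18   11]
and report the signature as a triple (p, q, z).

Answer: (2, 1, 1)

Derivation:
step 0: pivot 1 → sign +
step 1: pivot -71 → sign −
step 2: pivot 6/71 → sign +
step 3: row/col 3 already zero → sign 0
signature = (2, 1, 1)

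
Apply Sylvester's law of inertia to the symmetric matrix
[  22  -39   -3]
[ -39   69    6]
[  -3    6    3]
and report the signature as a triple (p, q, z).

step 0: pivot 22 → sign +
step 1: pivot -3/22 → sign −
step 2: pivot 6 → sign +
signature = (2, 1, 0)

Answer: (2, 1, 0)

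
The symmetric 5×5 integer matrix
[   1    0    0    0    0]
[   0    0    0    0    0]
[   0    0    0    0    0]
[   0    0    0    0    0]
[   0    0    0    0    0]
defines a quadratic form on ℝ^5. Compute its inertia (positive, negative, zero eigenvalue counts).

Answer: (1, 0, 4)

Derivation:
step 0: pivot 1 → sign +
step 1: row/col 1 already zero → sign 0
step 2: row/col 2 already zero → sign 0
step 3: row/col 3 already zero → sign 0
step 4: row/col 4 already zero → sign 0
signature = (1, 0, 4)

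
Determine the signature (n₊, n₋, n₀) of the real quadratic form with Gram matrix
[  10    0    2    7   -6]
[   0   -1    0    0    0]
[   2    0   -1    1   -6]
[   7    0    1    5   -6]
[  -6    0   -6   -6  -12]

step 0: pivot 10 → sign +
step 1: pivot -1 → sign −
step 2: pivot -7/5 → sign −
step 3: pivot 3/14 → sign +
step 4: row/col 4 already zero → sign 0
signature = (2, 2, 1)

Answer: (2, 2, 1)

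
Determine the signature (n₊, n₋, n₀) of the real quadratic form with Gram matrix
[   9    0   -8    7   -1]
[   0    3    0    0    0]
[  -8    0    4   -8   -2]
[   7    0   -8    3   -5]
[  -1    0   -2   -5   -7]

step 0: pivot 9 → sign +
step 1: pivot 3 → sign +
step 2: pivot -28/9 → sign −
step 3: pivot -10/7 → sign −
step 4: pivot 1/5 → sign +
signature = (3, 2, 0)

Answer: (3, 2, 0)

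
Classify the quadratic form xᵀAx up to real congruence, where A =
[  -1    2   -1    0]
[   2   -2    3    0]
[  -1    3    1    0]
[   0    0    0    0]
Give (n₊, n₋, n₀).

Answer: (2, 1, 1)

Derivation:
step 0: pivot -1 → sign −
step 1: pivot 2 → sign +
step 2: pivot 3/2 → sign +
step 3: row/col 3 already zero → sign 0
signature = (2, 1, 1)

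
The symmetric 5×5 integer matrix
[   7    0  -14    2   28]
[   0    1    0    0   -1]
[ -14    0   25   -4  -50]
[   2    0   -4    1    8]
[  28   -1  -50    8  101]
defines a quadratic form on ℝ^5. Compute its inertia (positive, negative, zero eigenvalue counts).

Answer: (3, 1, 1)

Derivation:
step 0: pivot 7 → sign +
step 1: pivot 1 → sign +
step 2: pivot -3 → sign −
step 3: pivot 3/7 → sign +
step 4: row/col 4 already zero → sign 0
signature = (3, 1, 1)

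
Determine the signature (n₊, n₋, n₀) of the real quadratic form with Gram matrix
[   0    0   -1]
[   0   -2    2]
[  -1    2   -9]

step 0: pivot -2 → sign −
step 1: pivot -7 → sign −
step 2: pivot 1/7 → sign +
signature = (1, 2, 0)

Answer: (1, 2, 0)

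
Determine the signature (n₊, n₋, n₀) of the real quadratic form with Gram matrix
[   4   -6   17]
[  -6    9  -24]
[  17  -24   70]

step 0: pivot 4 → sign +
step 1: pivot -9/4 → sign −
step 2: pivot 1 → sign +
signature = (2, 1, 0)

Answer: (2, 1, 0)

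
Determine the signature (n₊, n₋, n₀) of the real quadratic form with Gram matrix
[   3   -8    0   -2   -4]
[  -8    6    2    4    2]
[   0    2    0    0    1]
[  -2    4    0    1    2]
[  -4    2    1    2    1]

step 0: pivot 3 → sign +
step 1: pivot -46/3 → sign −
step 2: pivot 6/23 → sign +
step 3: pivot -1/3 → sign −
step 4: pivot 1/2 → sign +
signature = (3, 2, 0)

Answer: (3, 2, 0)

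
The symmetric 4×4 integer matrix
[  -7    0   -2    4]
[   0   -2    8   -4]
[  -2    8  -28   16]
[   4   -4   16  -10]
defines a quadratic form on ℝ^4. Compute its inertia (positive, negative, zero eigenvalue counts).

Answer: (1, 2, 1)

Derivation:
step 0: pivot -7 → sign −
step 1: pivot -2 → sign −
step 2: pivot 32/7 → sign +
step 3: row/col 3 already zero → sign 0
signature = (1, 2, 1)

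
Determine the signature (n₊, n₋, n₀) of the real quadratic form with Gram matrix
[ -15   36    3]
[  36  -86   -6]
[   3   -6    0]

Answer: (1, 2, 0)

Derivation:
step 0: pivot -15 → sign −
step 1: pivot 2/5 → sign +
step 2: pivot -3 → sign −
signature = (1, 2, 0)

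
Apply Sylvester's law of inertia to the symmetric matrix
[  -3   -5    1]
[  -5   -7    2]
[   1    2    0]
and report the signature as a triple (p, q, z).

Answer: (2, 1, 0)

Derivation:
step 0: pivot -3 → sign −
step 1: pivot 4/3 → sign +
step 2: pivot 1/4 → sign +
signature = (2, 1, 0)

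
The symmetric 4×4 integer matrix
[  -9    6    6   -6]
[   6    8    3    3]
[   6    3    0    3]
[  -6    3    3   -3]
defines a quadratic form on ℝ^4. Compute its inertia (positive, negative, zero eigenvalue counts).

step 0: pivot -9 → sign −
step 1: pivot 12 → sign +
step 2: pivot -1/12 → sign −
step 3: pivot 3 → sign +
signature = (2, 2, 0)

Answer: (2, 2, 0)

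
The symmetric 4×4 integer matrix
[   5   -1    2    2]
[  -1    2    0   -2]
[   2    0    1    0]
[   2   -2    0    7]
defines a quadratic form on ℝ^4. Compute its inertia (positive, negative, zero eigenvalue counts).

Answer: (4, 0, 0)

Derivation:
step 0: pivot 5 → sign +
step 1: pivot 9/5 → sign +
step 2: pivot 1/9 → sign +
step 3: pivot 3 → sign +
signature = (4, 0, 0)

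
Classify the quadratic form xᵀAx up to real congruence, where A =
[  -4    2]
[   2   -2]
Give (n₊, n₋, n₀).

step 0: pivot -4 → sign −
step 1: pivot -1 → sign −
signature = (0, 2, 0)

Answer: (0, 2, 0)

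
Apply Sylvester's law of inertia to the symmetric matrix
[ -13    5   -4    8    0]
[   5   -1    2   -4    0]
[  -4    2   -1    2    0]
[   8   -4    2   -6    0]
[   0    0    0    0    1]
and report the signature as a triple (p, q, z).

step 0: pivot -13 → sign −
step 1: pivot 12/13 → sign +
step 2: pivot -2 → sign −
step 3: pivot 1 → sign +
step 4: row/col 4 already zero → sign 0
signature = (2, 2, 1)

Answer: (2, 2, 1)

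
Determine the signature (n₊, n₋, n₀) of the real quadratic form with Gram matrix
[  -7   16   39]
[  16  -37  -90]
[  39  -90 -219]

step 0: pivot -7 → sign −
step 1: pivot -3/7 → sign −
step 2: row/col 2 already zero → sign 0
signature = (0, 2, 1)

Answer: (0, 2, 1)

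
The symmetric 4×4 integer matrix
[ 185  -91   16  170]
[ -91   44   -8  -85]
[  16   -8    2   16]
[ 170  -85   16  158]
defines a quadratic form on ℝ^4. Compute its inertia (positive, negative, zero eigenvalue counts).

Answer: (3, 1, 0)

Derivation:
step 0: pivot 185 → sign +
step 1: pivot -141/185 → sign −
step 2: pivot 30/47 → sign +
step 3: pivot 3/5 → sign +
signature = (3, 1, 0)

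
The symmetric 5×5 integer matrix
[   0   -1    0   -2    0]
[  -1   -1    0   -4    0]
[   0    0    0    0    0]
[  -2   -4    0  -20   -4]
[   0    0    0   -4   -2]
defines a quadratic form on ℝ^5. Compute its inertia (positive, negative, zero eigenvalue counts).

step 0: pivot -1 → sign −
step 1: pivot 1 → sign +
step 2: pivot -8 → sign −
step 3: row/col 3 already zero → sign 0
step 4: row/col 4 already zero → sign 0
signature = (1, 2, 2)

Answer: (1, 2, 2)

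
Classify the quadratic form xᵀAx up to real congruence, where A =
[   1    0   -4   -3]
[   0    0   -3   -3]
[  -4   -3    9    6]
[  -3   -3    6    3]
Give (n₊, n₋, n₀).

Answer: (2, 2, 0)

Derivation:
step 0: pivot 1 → sign +
step 1: pivot -7 → sign −
step 2: pivot 9/7 → sign +
step 3: pivot -1 → sign −
signature = (2, 2, 0)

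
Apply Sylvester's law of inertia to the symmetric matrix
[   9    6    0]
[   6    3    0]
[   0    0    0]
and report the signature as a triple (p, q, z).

step 0: pivot 9 → sign +
step 1: pivot -1 → sign −
step 2: row/col 2 already zero → sign 0
signature = (1, 1, 1)

Answer: (1, 1, 1)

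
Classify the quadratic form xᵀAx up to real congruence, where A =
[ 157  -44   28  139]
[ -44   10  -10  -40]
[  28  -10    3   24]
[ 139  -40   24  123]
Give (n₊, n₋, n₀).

step 0: pivot 157 → sign +
step 1: pivot -366/157 → sign −
step 2: pivot -1/183 → sign −
step 3: pivot 6 → sign +
signature = (2, 2, 0)

Answer: (2, 2, 0)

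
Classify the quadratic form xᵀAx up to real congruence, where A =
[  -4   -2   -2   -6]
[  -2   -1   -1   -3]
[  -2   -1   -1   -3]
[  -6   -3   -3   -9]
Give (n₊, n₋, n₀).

step 0: pivot -4 → sign −
step 1: row/col 1 already zero → sign 0
step 2: row/col 2 already zero → sign 0
step 3: row/col 3 already zero → sign 0
signature = (0, 1, 3)

Answer: (0, 1, 3)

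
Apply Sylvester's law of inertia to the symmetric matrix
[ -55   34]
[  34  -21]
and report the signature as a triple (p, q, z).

step 0: pivot -55 → sign −
step 1: pivot 1/55 → sign +
signature = (1, 1, 0)

Answer: (1, 1, 0)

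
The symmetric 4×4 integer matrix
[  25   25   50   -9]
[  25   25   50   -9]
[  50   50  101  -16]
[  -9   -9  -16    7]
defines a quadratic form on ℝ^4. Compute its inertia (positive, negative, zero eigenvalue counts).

Answer: (2, 1, 1)

Derivation:
step 0: pivot 25 → sign +
step 1: pivot 1 → sign +
step 2: pivot -6/25 → sign −
step 3: row/col 3 already zero → sign 0
signature = (2, 1, 1)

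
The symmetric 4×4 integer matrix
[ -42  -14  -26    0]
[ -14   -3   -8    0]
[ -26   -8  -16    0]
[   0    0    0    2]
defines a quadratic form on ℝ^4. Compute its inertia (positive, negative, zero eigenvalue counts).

Answer: (2, 2, 0)

Derivation:
step 0: pivot -42 → sign −
step 1: pivot 5/3 → sign +
step 2: pivot -6/35 → sign −
step 3: pivot 2 → sign +
signature = (2, 2, 0)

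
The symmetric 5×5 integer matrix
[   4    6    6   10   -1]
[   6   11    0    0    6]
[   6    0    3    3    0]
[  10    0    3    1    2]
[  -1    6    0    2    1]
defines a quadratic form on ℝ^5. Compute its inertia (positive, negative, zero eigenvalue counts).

step 0: pivot 4 → sign +
step 1: pivot 2 → sign +
step 2: pivot -93/2 → sign −
step 3: pivot -18/31 → sign −
step 4: pivot -1/4 → sign −
signature = (2, 3, 0)

Answer: (2, 3, 0)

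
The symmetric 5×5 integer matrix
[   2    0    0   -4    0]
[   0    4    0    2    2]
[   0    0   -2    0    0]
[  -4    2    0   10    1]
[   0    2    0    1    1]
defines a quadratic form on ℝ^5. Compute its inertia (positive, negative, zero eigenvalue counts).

Answer: (3, 1, 1)

Derivation:
step 0: pivot 2 → sign +
step 1: pivot 4 → sign +
step 2: pivot -2 → sign −
step 3: pivot 1 → sign +
step 4: row/col 4 already zero → sign 0
signature = (3, 1, 1)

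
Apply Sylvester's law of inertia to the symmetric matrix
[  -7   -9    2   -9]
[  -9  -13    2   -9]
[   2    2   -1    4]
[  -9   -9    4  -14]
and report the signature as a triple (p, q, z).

step 0: pivot -7 → sign −
step 1: pivot -10/7 → sign −
step 2: pivot -1/5 → sign −
step 3: pivot 3 → sign +
signature = (1, 3, 0)

Answer: (1, 3, 0)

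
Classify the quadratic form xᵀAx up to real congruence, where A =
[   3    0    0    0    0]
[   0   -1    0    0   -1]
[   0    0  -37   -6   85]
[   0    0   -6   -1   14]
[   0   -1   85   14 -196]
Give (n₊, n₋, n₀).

Answer: (2, 3, 0)

Derivation:
step 0: pivot 3 → sign +
step 1: pivot -1 → sign −
step 2: pivot -37 → sign −
step 3: pivot -1/37 → sign −
step 4: pivot 2 → sign +
signature = (2, 3, 0)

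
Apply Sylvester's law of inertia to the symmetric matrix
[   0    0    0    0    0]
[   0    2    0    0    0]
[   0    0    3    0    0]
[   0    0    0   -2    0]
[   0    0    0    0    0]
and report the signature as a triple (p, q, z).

step 0: pivot 2 → sign +
step 1: pivot 3 → sign +
step 2: pivot -2 → sign −
step 3: row/col 3 already zero → sign 0
step 4: row/col 4 already zero → sign 0
signature = (2, 1, 2)

Answer: (2, 1, 2)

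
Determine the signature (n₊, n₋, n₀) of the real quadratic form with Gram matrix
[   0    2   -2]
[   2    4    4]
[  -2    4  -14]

Answer: (1, 2, 0)

Derivation:
step 0: pivot 4 → sign +
step 1: pivot -1 → sign −
step 2: pivot -2 → sign −
signature = (1, 2, 0)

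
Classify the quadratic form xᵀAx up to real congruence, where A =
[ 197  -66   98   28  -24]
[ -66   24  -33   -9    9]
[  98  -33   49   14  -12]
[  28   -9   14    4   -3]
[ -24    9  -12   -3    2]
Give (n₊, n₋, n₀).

step 0: pivot 197 → sign +
step 1: pivot 372/197 → sign +
step 2: pivot 29/124 → sign +
step 3: pivot -3/29 → sign −
step 4: pivot -1 → sign −
signature = (3, 2, 0)

Answer: (3, 2, 0)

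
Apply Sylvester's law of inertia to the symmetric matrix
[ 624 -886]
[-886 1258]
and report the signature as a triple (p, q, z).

Answer: (1, 1, 0)

Derivation:
step 0: pivot 624 → sign +
step 1: pivot -1/156 → sign −
signature = (1, 1, 0)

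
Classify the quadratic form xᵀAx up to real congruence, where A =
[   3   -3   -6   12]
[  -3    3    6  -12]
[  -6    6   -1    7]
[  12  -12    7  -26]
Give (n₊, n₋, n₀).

Answer: (1, 2, 1)

Derivation:
step 0: pivot 3 → sign +
step 1: pivot -13 → sign −
step 2: pivot -1/13 → sign −
step 3: row/col 3 already zero → sign 0
signature = (1, 2, 1)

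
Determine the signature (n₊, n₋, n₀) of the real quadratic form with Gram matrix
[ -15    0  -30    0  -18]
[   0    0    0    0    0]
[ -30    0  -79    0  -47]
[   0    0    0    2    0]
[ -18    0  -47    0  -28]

Answer: (1, 3, 1)

Derivation:
step 0: pivot -15 → sign −
step 1: pivot -19 → sign −
step 2: pivot 2 → sign +
step 3: pivot -3/95 → sign −
step 4: row/col 4 already zero → sign 0
signature = (1, 3, 1)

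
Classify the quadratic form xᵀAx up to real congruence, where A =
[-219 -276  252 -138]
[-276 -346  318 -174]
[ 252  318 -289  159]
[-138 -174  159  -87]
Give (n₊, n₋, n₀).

Answer: (2, 2, 0)

Derivation:
step 0: pivot -219 → sign −
step 1: pivot 134/73 → sign +
step 2: pivot 59/67 → sign +
step 3: pivot -6/59 → sign −
signature = (2, 2, 0)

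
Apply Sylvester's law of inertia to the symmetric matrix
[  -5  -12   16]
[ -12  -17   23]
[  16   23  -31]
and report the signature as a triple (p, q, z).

step 0: pivot -5 → sign −
step 1: pivot 59/5 → sign +
step 2: pivot 6/59 → sign +
signature = (2, 1, 0)

Answer: (2, 1, 0)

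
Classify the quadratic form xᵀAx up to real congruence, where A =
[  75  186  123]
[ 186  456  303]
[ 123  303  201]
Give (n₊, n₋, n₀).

Answer: (2, 1, 0)

Derivation:
step 0: pivot 75 → sign +
step 1: pivot -132/25 → sign −
step 2: pivot 3/44 → sign +
signature = (2, 1, 0)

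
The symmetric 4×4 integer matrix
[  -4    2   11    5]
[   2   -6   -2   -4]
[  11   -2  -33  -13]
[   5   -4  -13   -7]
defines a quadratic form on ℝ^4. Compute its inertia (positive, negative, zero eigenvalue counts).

step 0: pivot -4 → sign −
step 1: pivot -5 → sign −
step 2: pivot -3/10 → sign −
step 3: row/col 3 already zero → sign 0
signature = (0, 3, 1)

Answer: (0, 3, 1)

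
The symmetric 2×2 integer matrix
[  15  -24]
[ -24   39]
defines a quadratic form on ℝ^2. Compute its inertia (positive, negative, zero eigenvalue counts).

step 0: pivot 15 → sign +
step 1: pivot 3/5 → sign +
signature = (2, 0, 0)

Answer: (2, 0, 0)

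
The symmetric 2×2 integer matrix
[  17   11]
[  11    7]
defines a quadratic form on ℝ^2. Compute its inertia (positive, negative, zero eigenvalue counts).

step 0: pivot 17 → sign +
step 1: pivot -2/17 → sign −
signature = (1, 1, 0)

Answer: (1, 1, 0)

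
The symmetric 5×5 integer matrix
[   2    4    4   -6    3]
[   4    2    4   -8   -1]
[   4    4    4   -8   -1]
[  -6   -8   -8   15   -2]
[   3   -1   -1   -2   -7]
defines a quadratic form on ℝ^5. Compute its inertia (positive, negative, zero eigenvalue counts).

Answer: (3, 2, 0)

Derivation:
step 0: pivot 2 → sign +
step 1: pivot -6 → sign −
step 2: pivot -4/3 → sign −
step 3: pivot 1 → sign +
step 4: pivot 3/4 → sign +
signature = (3, 2, 0)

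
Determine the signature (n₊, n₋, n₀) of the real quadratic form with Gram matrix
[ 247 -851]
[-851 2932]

Answer: (2, 0, 0)

Derivation:
step 0: pivot 247 → sign +
step 1: pivot 3/247 → sign +
signature = (2, 0, 0)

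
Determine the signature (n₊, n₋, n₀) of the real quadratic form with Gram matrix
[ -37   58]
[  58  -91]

step 0: pivot -37 → sign −
step 1: pivot -3/37 → sign −
signature = (0, 2, 0)

Answer: (0, 2, 0)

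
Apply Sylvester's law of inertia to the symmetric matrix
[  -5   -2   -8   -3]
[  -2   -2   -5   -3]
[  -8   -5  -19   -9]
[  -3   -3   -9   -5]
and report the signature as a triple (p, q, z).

Answer: (1, 3, 0)

Derivation:
step 0: pivot -5 → sign −
step 1: pivot -6/5 → sign −
step 2: pivot -7/2 → sign −
step 3: pivot 1/7 → sign +
signature = (1, 3, 0)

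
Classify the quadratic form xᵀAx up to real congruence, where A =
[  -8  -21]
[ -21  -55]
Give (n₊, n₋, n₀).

Answer: (1, 1, 0)

Derivation:
step 0: pivot -8 → sign −
step 1: pivot 1/8 → sign +
signature = (1, 1, 0)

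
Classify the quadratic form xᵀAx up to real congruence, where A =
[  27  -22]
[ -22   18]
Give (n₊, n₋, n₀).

Answer: (2, 0, 0)

Derivation:
step 0: pivot 27 → sign +
step 1: pivot 2/27 → sign +
signature = (2, 0, 0)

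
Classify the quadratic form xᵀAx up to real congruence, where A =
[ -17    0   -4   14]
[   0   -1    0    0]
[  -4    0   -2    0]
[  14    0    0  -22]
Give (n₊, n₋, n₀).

Answer: (0, 4, 0)

Derivation:
step 0: pivot -17 → sign −
step 1: pivot -1 → sign −
step 2: pivot -18/17 → sign −
step 3: pivot -2/9 → sign −
signature = (0, 4, 0)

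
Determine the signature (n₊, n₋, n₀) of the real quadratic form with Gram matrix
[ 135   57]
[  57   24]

step 0: pivot 135 → sign +
step 1: pivot -1/15 → sign −
signature = (1, 1, 0)

Answer: (1, 1, 0)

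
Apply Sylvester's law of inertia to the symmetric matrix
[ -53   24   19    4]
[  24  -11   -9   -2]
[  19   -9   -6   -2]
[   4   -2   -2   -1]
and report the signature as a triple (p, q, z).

step 0: pivot -53 → sign −
step 1: pivot -7/53 → sign −
step 2: pivot 2 → sign +
step 3: pivot -3/7 → sign −
signature = (1, 3, 0)

Answer: (1, 3, 0)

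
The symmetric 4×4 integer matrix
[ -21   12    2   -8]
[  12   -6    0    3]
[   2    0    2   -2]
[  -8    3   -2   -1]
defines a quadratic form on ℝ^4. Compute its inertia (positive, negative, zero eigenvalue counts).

Answer: (2, 2, 0)

Derivation:
step 0: pivot -21 → sign −
step 1: pivot 6/7 → sign +
step 2: pivot 2/3 → sign +
step 3: pivot -3/2 → sign −
signature = (2, 2, 0)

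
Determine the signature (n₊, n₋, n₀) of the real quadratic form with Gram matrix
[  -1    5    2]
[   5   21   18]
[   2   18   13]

Answer: (1, 2, 0)

Derivation:
step 0: pivot -1 → sign −
step 1: pivot 46 → sign +
step 2: pivot -1/23 → sign −
signature = (1, 2, 0)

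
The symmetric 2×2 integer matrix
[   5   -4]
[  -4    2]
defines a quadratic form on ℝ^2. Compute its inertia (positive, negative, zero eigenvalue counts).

step 0: pivot 5 → sign +
step 1: pivot -6/5 → sign −
signature = (1, 1, 0)

Answer: (1, 1, 0)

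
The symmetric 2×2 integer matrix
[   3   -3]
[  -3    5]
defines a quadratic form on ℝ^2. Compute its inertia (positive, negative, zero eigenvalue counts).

Answer: (2, 0, 0)

Derivation:
step 0: pivot 3 → sign +
step 1: pivot 2 → sign +
signature = (2, 0, 0)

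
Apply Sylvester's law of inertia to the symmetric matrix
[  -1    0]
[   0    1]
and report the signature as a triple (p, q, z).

step 0: pivot -1 → sign −
step 1: pivot 1 → sign +
signature = (1, 1, 0)

Answer: (1, 1, 0)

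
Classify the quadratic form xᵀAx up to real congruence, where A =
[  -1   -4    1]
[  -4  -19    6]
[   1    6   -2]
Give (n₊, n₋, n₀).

Answer: (1, 2, 0)

Derivation:
step 0: pivot -1 → sign −
step 1: pivot -3 → sign −
step 2: pivot 1/3 → sign +
signature = (1, 2, 0)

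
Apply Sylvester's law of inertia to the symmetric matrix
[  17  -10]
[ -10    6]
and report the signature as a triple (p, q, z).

step 0: pivot 17 → sign +
step 1: pivot 2/17 → sign +
signature = (2, 0, 0)

Answer: (2, 0, 0)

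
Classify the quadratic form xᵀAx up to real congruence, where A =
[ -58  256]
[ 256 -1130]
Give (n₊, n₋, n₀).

step 0: pivot -58 → sign −
step 1: pivot -2/29 → sign −
signature = (0, 2, 0)

Answer: (0, 2, 0)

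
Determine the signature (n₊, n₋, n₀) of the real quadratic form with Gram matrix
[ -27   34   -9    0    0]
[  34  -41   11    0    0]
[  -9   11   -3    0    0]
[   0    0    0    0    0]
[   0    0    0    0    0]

Answer: (1, 2, 2)

Derivation:
step 0: pivot -27 → sign −
step 1: pivot 49/27 → sign +
step 2: pivot -3/49 → sign −
step 3: row/col 3 already zero → sign 0
step 4: row/col 4 already zero → sign 0
signature = (1, 2, 2)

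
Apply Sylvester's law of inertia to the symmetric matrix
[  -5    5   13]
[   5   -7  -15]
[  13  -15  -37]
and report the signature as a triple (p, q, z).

step 0: pivot -5 → sign −
step 1: pivot -2 → sign −
step 2: pivot -6/5 → sign −
signature = (0, 3, 0)

Answer: (0, 3, 0)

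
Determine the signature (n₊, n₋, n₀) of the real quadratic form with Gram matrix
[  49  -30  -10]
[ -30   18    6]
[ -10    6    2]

step 0: pivot 49 → sign +
step 1: pivot -18/49 → sign −
step 2: row/col 2 already zero → sign 0
signature = (1, 1, 1)

Answer: (1, 1, 1)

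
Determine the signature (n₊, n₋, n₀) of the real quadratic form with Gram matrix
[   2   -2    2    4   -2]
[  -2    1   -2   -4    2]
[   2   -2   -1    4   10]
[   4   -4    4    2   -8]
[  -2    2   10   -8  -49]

Answer: (1, 4, 0)

Derivation:
step 0: pivot 2 → sign +
step 1: pivot -1 → sign −
step 2: pivot -3 → sign −
step 3: pivot -6 → sign −
step 4: pivot -1/3 → sign −
signature = (1, 4, 0)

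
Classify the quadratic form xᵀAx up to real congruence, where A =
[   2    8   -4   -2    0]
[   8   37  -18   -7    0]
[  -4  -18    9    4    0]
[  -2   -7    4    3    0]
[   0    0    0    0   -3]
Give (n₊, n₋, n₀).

Answer: (3, 1, 1)

Derivation:
step 0: pivot 2 → sign +
step 1: pivot 5 → sign +
step 2: pivot 1/5 → sign +
step 3: pivot -3 → sign −
step 4: row/col 4 already zero → sign 0
signature = (3, 1, 1)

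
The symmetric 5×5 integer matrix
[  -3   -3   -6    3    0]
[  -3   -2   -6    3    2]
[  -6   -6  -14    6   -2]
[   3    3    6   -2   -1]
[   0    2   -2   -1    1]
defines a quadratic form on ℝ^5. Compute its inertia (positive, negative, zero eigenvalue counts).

Answer: (2, 3, 0)

Derivation:
step 0: pivot -3 → sign −
step 1: pivot 1 → sign +
step 2: pivot -2 → sign −
step 3: pivot 1 → sign +
step 4: pivot -2 → sign −
signature = (2, 3, 0)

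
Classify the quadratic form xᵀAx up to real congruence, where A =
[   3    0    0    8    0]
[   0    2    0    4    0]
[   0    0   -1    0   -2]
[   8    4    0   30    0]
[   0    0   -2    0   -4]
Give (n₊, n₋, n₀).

Answer: (3, 1, 1)

Derivation:
step 0: pivot 3 → sign +
step 1: pivot 2 → sign +
step 2: pivot -1 → sign −
step 3: pivot 2/3 → sign +
step 4: row/col 4 already zero → sign 0
signature = (3, 1, 1)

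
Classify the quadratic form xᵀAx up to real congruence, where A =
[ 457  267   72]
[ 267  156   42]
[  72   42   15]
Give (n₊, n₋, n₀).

step 0: pivot 457 → sign +
step 1: pivot 3/457 → sign +
step 2: pivot 3 → sign +
signature = (3, 0, 0)

Answer: (3, 0, 0)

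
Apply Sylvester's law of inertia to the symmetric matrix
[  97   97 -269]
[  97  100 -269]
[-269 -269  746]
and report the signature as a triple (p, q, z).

step 0: pivot 97 → sign +
step 1: pivot 3 → sign +
step 2: pivot 1/97 → sign +
signature = (3, 0, 0)

Answer: (3, 0, 0)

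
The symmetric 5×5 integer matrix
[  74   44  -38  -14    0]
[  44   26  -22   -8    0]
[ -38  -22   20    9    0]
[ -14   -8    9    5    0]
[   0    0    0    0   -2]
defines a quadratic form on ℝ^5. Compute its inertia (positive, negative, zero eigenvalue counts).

Answer: (2, 3, 0)

Derivation:
step 0: pivot 74 → sign +
step 1: pivot -6/37 → sign −
step 2: pivot 8/3 → sign +
step 3: pivot -3/8 → sign −
step 4: pivot -2 → sign −
signature = (2, 3, 0)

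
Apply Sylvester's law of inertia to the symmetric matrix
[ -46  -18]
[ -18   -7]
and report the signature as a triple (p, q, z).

Answer: (1, 1, 0)

Derivation:
step 0: pivot -46 → sign −
step 1: pivot 1/23 → sign +
signature = (1, 1, 0)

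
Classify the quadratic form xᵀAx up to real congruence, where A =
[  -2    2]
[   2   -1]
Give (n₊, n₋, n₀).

step 0: pivot -2 → sign −
step 1: pivot 1 → sign +
signature = (1, 1, 0)

Answer: (1, 1, 0)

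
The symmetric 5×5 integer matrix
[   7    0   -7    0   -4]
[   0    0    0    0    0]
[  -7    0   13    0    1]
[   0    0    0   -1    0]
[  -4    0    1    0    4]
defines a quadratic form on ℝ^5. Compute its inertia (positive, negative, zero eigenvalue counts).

Answer: (3, 1, 1)

Derivation:
step 0: pivot 7 → sign +
step 1: pivot 6 → sign +
step 2: pivot -1 → sign −
step 3: pivot 3/14 → sign +
step 4: row/col 4 already zero → sign 0
signature = (3, 1, 1)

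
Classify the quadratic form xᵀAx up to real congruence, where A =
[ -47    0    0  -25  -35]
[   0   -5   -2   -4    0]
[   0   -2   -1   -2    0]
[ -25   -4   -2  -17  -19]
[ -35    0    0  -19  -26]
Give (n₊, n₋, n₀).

step 0: pivot -47 → sign −
step 1: pivot -5 → sign −
step 2: pivot -1/5 → sign −
step 3: pivot 14/47 → sign +
step 4: pivot -3/7 → sign −
signature = (1, 4, 0)

Answer: (1, 4, 0)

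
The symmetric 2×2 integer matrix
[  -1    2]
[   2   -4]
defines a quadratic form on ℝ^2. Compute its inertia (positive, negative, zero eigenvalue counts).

step 0: pivot -1 → sign −
step 1: row/col 1 already zero → sign 0
signature = (0, 1, 1)

Answer: (0, 1, 1)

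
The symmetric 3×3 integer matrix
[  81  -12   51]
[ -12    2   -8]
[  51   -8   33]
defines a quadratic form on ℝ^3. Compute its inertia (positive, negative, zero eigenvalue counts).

Answer: (2, 0, 1)

Derivation:
step 0: pivot 81 → sign +
step 1: pivot 2/9 → sign +
step 2: row/col 2 already zero → sign 0
signature = (2, 0, 1)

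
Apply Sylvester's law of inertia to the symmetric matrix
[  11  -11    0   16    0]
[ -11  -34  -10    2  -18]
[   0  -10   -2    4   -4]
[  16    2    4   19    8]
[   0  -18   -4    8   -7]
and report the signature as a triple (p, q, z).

Answer: (3, 2, 0)

Derivation:
step 0: pivot 11 → sign +
step 1: pivot -45 → sign −
step 2: pivot 2/9 → sign +
step 3: pivot 161/55 → sign +
step 4: pivot -3/161 → sign −
signature = (3, 2, 0)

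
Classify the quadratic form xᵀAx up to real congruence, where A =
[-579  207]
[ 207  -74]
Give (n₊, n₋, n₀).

step 0: pivot -579 → sign −
step 1: pivot 1/193 → sign +
signature = (1, 1, 0)

Answer: (1, 1, 0)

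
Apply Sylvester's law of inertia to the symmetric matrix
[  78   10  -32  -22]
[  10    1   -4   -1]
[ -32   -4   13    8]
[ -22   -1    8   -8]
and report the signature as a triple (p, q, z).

step 0: pivot 78 → sign +
step 1: pivot -11/39 → sign −
step 2: pivot -1/11 → sign −
step 3: pivot -1 → sign −
signature = (1, 3, 0)

Answer: (1, 3, 0)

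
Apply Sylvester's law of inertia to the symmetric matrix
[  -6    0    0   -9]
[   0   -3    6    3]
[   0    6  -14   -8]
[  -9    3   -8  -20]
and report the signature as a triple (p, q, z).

step 0: pivot -6 → sign −
step 1: pivot -3 → sign −
step 2: pivot -2 → sign −
step 3: pivot -3/2 → sign −
signature = (0, 4, 0)

Answer: (0, 4, 0)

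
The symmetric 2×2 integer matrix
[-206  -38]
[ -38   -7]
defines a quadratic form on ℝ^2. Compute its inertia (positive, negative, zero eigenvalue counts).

Answer: (1, 1, 0)

Derivation:
step 0: pivot -206 → sign −
step 1: pivot 1/103 → sign +
signature = (1, 1, 0)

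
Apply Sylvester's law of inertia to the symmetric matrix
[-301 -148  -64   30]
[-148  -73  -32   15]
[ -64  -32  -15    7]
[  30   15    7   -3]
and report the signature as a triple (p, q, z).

Answer: (1, 3, 0)

Derivation:
step 0: pivot -301 → sign −
step 1: pivot -69/301 → sign −
step 2: pivot -11/69 → sign −
step 3: pivot 3/11 → sign +
signature = (1, 3, 0)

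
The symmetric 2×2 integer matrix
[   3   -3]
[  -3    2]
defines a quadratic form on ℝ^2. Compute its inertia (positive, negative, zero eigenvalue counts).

Answer: (1, 1, 0)

Derivation:
step 0: pivot 3 → sign +
step 1: pivot -1 → sign −
signature = (1, 1, 0)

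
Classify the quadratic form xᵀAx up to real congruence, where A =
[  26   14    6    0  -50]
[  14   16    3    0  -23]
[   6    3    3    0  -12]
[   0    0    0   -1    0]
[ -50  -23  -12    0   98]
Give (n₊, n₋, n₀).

Answer: (3, 2, 0)

Derivation:
step 0: pivot 26 → sign +
step 1: pivot 110/13 → sign +
step 2: pivot 177/110 → sign +
step 3: pivot -1 → sign −
step 4: pivot -3/59 → sign −
signature = (3, 2, 0)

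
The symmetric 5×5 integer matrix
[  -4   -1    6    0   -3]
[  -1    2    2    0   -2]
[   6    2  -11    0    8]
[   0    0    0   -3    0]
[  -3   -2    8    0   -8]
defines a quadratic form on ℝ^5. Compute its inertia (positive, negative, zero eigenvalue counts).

Answer: (2, 3, 0)

Derivation:
step 0: pivot -4 → sign −
step 1: pivot 9/4 → sign +
step 2: pivot -19/9 → sign −
step 3: pivot -3 → sign −
step 4: pivot 6/19 → sign +
signature = (2, 3, 0)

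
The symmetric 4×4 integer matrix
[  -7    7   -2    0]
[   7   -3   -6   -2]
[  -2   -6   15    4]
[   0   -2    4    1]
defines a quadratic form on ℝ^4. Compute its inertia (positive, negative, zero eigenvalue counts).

step 0: pivot -7 → sign −
step 1: pivot 4 → sign +
step 2: pivot -3/7 → sign −
step 3: row/col 3 already zero → sign 0
signature = (1, 2, 1)

Answer: (1, 2, 1)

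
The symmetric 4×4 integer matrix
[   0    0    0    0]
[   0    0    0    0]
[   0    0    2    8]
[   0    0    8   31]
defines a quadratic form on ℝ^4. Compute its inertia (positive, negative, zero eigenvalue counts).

step 0: pivot 2 → sign +
step 1: pivot -1 → sign −
step 2: row/col 2 already zero → sign 0
step 3: row/col 3 already zero → sign 0
signature = (1, 1, 2)

Answer: (1, 1, 2)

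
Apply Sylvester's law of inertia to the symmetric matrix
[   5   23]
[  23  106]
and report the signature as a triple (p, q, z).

Answer: (2, 0, 0)

Derivation:
step 0: pivot 5 → sign +
step 1: pivot 1/5 → sign +
signature = (2, 0, 0)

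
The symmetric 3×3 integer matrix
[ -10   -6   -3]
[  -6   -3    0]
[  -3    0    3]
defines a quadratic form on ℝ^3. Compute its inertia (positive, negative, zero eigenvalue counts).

step 0: pivot -10 → sign −
step 1: pivot 3/5 → sign +
step 2: pivot -3/2 → sign −
signature = (1, 2, 0)

Answer: (1, 2, 0)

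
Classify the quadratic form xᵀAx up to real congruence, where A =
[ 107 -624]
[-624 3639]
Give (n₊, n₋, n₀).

Answer: (1, 1, 0)

Derivation:
step 0: pivot 107 → sign +
step 1: pivot -3/107 → sign −
signature = (1, 1, 0)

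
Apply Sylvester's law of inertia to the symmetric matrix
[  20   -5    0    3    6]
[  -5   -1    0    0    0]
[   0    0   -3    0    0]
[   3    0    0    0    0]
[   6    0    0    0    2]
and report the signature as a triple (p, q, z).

Answer: (2, 3, 0)

Derivation:
step 0: pivot 20 → sign +
step 1: pivot -9/4 → sign −
step 2: pivot -3 → sign −
step 3: pivot -1/5 → sign −
step 4: pivot 2 → sign +
signature = (2, 3, 0)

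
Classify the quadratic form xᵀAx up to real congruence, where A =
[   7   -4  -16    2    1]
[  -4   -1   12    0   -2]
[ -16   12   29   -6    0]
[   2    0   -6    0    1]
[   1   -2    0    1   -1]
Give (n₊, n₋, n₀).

step 0: pivot 7 → sign +
step 1: pivot -23/7 → sign −
step 2: pivot -117/23 → sign −
step 3: pivot -16/117 → sign −
step 4: pivot -3/16 → sign −
signature = (1, 4, 0)

Answer: (1, 4, 0)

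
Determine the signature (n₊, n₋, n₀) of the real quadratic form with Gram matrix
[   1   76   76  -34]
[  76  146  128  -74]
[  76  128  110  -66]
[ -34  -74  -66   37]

Answer: (3, 1, 0)

Derivation:
step 0: pivot 1 → sign +
step 1: pivot -5630 → sign −
step 2: pivot 162/2815 → sign +
step 3: pivot 1/81 → sign +
signature = (3, 1, 0)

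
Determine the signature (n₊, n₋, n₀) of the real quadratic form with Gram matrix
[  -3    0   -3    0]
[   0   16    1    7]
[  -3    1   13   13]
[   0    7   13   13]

step 0: pivot -3 → sign −
step 1: pivot 16 → sign +
step 2: pivot 255/16 → sign +
step 3: pivot 3/85 → sign +
signature = (3, 1, 0)

Answer: (3, 1, 0)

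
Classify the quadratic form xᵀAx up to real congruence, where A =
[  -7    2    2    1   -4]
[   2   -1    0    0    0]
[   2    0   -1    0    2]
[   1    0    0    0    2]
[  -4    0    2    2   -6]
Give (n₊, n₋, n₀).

step 0: pivot -7 → sign −
step 1: pivot -3/7 → sign −
step 2: pivot 1/3 → sign +
step 3: pivot -1 → sign −
step 4: pivot 2 → sign +
signature = (2, 3, 0)

Answer: (2, 3, 0)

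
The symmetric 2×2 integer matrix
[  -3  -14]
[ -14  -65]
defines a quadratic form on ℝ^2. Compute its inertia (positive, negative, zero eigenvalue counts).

Answer: (1, 1, 0)

Derivation:
step 0: pivot -3 → sign −
step 1: pivot 1/3 → sign +
signature = (1, 1, 0)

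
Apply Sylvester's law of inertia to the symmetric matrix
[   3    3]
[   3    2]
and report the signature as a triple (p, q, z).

Answer: (1, 1, 0)

Derivation:
step 0: pivot 3 → sign +
step 1: pivot -1 → sign −
signature = (1, 1, 0)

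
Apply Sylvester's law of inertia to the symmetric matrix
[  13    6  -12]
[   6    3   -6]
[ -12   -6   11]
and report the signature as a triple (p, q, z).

step 0: pivot 13 → sign +
step 1: pivot 3/13 → sign +
step 2: pivot -1 → sign −
signature = (2, 1, 0)

Answer: (2, 1, 0)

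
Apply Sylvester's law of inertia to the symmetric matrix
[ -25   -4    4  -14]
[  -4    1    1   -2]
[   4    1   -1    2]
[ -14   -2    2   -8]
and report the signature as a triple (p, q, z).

step 0: pivot -25 → sign −
step 1: pivot 41/25 → sign +
step 2: pivot -18/41 → sign −
step 3: row/col 3 already zero → sign 0
signature = (1, 2, 1)

Answer: (1, 2, 1)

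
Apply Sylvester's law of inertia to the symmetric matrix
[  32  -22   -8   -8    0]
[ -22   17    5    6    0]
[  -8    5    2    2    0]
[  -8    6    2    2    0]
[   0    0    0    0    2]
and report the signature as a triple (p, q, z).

step 0: pivot 32 → sign +
step 1: pivot 15/8 → sign +
step 2: pivot -2/15 → sign −
step 3: pivot 2 → sign +
step 4: row/col 4 already zero → sign 0
signature = (3, 1, 1)

Answer: (3, 1, 1)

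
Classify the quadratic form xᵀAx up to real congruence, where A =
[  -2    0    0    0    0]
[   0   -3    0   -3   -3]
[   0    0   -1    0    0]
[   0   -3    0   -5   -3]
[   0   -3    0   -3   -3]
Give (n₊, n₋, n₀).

step 0: pivot -2 → sign −
step 1: pivot -3 → sign −
step 2: pivot -1 → sign −
step 3: pivot -2 → sign −
step 4: row/col 4 already zero → sign 0
signature = (0, 4, 1)

Answer: (0, 4, 1)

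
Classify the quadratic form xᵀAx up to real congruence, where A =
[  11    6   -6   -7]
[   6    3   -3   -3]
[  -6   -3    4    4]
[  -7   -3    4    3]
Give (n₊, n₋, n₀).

step 0: pivot 11 → sign +
step 1: pivot -3/11 → sign −
step 2: pivot 1 → sign +
step 3: row/col 3 already zero → sign 0
signature = (2, 1, 1)

Answer: (2, 1, 1)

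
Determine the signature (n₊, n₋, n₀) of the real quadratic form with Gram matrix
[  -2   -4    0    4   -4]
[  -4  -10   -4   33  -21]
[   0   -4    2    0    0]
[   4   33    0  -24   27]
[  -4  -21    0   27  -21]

Answer: (2, 3, 0)

Derivation:
step 0: pivot -2 → sign −
step 1: pivot -2 → sign −
step 2: pivot 10 → sign +
step 3: pivot 93/2 → sign +
step 4: pivot -3/155 → sign −
signature = (2, 3, 0)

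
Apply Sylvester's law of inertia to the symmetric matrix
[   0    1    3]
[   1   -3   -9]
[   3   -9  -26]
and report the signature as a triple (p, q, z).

Answer: (2, 1, 0)

Derivation:
step 0: pivot -3 → sign −
step 1: pivot 1/3 → sign +
step 2: pivot 1 → sign +
signature = (2, 1, 0)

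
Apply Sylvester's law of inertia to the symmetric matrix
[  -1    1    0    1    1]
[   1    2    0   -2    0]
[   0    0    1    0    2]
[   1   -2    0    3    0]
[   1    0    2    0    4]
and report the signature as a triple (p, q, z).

Answer: (4, 1, 0)

Derivation:
step 0: pivot -1 → sign −
step 1: pivot 3 → sign +
step 2: pivot 1 → sign +
step 3: pivot 11/3 → sign +
step 4: pivot 2/11 → sign +
signature = (4, 1, 0)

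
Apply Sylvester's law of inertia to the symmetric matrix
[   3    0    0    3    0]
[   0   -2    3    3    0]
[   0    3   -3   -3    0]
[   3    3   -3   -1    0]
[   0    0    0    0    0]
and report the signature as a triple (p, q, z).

step 0: pivot 3 → sign +
step 1: pivot -2 → sign −
step 2: pivot 3/2 → sign +
step 3: pivot -1 → sign −
step 4: row/col 4 already zero → sign 0
signature = (2, 2, 1)

Answer: (2, 2, 1)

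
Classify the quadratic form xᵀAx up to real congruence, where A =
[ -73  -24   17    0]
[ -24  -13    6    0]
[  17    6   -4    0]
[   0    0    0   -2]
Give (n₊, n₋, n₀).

step 0: pivot -73 → sign −
step 1: pivot -373/73 → sign −
step 2: pivot -3/373 → sign −
step 3: pivot -2 → sign −
signature = (0, 4, 0)

Answer: (0, 4, 0)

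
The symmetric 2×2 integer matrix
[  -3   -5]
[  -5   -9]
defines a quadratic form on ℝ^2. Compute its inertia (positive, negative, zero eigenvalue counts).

Answer: (0, 2, 0)

Derivation:
step 0: pivot -3 → sign −
step 1: pivot -2/3 → sign −
signature = (0, 2, 0)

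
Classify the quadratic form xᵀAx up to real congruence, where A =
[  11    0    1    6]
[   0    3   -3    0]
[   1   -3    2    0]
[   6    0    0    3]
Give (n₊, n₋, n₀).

Answer: (2, 1, 1)

Derivation:
step 0: pivot 11 → sign +
step 1: pivot 3 → sign +
step 2: pivot -12/11 → sign −
step 3: row/col 3 already zero → sign 0
signature = (2, 1, 1)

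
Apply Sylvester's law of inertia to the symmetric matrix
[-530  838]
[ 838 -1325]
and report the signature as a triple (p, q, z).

Answer: (0, 2, 0)

Derivation:
step 0: pivot -530 → sign −
step 1: pivot -3/265 → sign −
signature = (0, 2, 0)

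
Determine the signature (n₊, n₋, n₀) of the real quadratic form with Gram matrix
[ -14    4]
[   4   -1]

Answer: (1, 1, 0)

Derivation:
step 0: pivot -14 → sign −
step 1: pivot 1/7 → sign +
signature = (1, 1, 0)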